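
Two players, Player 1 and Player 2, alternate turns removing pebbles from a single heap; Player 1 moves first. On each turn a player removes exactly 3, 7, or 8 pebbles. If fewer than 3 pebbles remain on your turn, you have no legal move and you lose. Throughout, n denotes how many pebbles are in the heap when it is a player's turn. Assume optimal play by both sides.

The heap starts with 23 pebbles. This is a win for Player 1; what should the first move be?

Work bottom-up. With no move the player to move loses. Otherwise the position is W if at least one move leads to an L position for the opponent, and L if every move leads to a W.
n=0: no move → L
n=1: no move → L
n=2: no move → L
n=3: W (go to 0, an L position)
n=4: W (go to 1, an L position)
n=5: W (go to 2, an L position)
n=6: L (sole option 3(W) is W)
n=7: W (go to 0, an L position)
n=8: W (go to 1, an L position)
n=9: W (go to 6, an L position)
n=10: W (go to 2, an L position)
n=11: L (options 8(W), 4(W), 3(W) are all W)
n=12: L (options 9(W), 5(W), 4(W) are all W)
n=13: W (go to 6, an L position)
n=14: W (go to 11, an L position)
n=15: W (go to 12, an L position)
n=16: L (options 13(W), 9(W), 8(W) are all W)
n=17: L (options 14(W), 10(W), 9(W) are all W)
n=18: W (go to 11, an L position)
n=19: W (go to 16, an L position)
n=20: W (go to 17, an L position)
n=21: L (options 18(W), 14(W), 13(W) are all W)
n=22: L (options 19(W), 15(W), 14(W) are all W)
n=23: W (go to 16, an L position)
From 23, the L positions reachable in one move are: 16.

Remove 7, leaving 16.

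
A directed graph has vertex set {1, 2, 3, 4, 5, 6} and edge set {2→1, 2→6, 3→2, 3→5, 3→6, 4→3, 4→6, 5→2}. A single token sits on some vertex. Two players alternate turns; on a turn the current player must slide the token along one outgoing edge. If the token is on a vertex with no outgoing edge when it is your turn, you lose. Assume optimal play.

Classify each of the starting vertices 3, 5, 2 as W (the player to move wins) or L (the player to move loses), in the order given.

3: W, 5: L, 2: W

Positions with no move are L. A position that does have a move is losing for the player to move precisely when every available move leads to a winning position for the opponent. Fill in the labels:
Every edge goes from a vertex to one that appears earlier in the order 6, 1, 2, 5, 3, 4, so processing vertices in that order labels each vertex after all of its successors.
6: no outgoing edge → L
1: no outgoing edge → L
2: reaches L-position 1 → W
5: only reaches 2(W), which is W → L
3: reaches L-position 5 → W
4: reaches L-position 6 → W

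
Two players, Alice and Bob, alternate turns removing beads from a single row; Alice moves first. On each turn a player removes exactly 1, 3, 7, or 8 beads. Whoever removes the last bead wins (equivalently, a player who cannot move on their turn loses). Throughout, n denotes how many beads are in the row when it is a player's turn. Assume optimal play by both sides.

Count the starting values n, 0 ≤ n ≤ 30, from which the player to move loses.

Compute win/loss labels from the base case upward. A position with no move is L. Any other position is W if it can reach an L in one move, else L.
n=0: no move → L
n=1: W (go to 0, an L position)
n=2: L (sole option 1(W) is W)
n=3: W (go to 2, an L position)
n=4: L (options 3(W), 1(W) are all W)
n=5: W (go to 4, an L position)
n=6: L (options 5(W), 3(W) are all W)
n=7: W (go to 6, an L position)
n=8: W (go to 0, an L position)
n=9: W (go to 6, an L position)
n=10: W (go to 2, an L position)
n=11: W (go to 4, an L position)
n=12: W (go to 4, an L position)
n=13: W (go to 6, an L position)
n=14: W (go to 6, an L position)
n=15: L (options 14(W), 12(W), 8(W), 7(W) are all W)
n=16: W (go to 15, an L position)
n=17: L (options 16(W), 14(W), 10(W), 9(W) are all W)
n=18: W (go to 17, an L position)
n=19: L (options 18(W), 16(W), 12(W), 11(W) are all W)
n=20: W (go to 19, an L position)
n=21: L (options 20(W), 18(W), 14(W), 13(W) are all W)
n=22: W (go to 21, an L position)
n=23: W (go to 15, an L position)
n=24: W (go to 21, an L position)
n=25: W (go to 17, an L position)
n=26: W (go to 19, an L position)
n=27: W (go to 19, an L position)
n=28: W (go to 21, an L position)
n=29: W (go to 21, an L position)
n=30: L (options 29(W), 27(W), 23(W), 22(W) are all W)
L entries with 0 ≤ n ≤ 30: n = 0, 2, 4, 6, 15, 17, 19, 21, 30; that makes 9.

9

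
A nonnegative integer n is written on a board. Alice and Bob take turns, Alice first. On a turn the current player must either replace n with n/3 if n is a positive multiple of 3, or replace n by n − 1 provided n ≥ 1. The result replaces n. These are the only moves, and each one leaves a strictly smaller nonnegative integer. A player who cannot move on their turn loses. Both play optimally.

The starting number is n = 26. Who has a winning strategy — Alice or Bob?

Positions with no move are L. A position that does have a move is losing for the player to move precisely when every available move leads to a winning position for the opponent. Fill in the labels:
n=0: no move → L
n=1: W (go to 0, an L position)
n=2: L (sole option 1(W) is W)
n=3: W (go to 2, an L position)
n=4: L (sole option 3(W) is W)
n=5: W (go to 4, an L position)
n=6: W (go to 2, an L position)
n=7: L (sole option 6(W) is W)
n=8: W (go to 7, an L position)
n=9: L (options 3(W), 8(W) are all W)
n=10: W (go to 9, an L position)
n=11: L (sole option 10(W) is W)
n=12: W (go to 4, an L position)
n=13: L (sole option 12(W) is W)
n=14: W (go to 13, an L position)
n=15: L (options 5(W), 14(W) are all W)
n=16: W (go to 15, an L position)
n=17: L (sole option 16(W) is W)
n=18: W (go to 17, an L position)
n=19: L (sole option 18(W) is W)
n=20: W (go to 19, an L position)
n=21: W (go to 7, an L position)
n=22: L (sole option 21(W) is W)
n=23: W (go to 22, an L position)
n=24: L (options 8(W), 23(W) are all W)
n=25: W (go to 24, an L position)
n=26: L (sole option 25(W) is W)
The starting position 26 is L: whatever Alice does, the opponent receives a W position.

Bob wins.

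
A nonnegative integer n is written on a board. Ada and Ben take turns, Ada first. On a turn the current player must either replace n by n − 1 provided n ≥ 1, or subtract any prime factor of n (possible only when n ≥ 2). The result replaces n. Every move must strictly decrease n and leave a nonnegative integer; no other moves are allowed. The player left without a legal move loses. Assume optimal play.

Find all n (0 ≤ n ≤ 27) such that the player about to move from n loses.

0, 4, 8, 12, 16, 20, 24

Compute win/loss labels from the base case upward. A position with no move is L. Any other position is W if it can reach an L in one move, else L.
n=0: no move → L
n=1: reaches L-position 0 → W
n=2: reaches L-position 0 → W
n=3: reaches L-position 0 → W
n=4: only reaches 2(W), 3(W), all W → L
n=5: reaches L-position 0 → W
n=6: reaches L-position 4 → W
n=7: reaches L-position 0 → W
n=8: only reaches 6(W), 7(W), all W → L
n=9: reaches L-position 8 → W
n=10: reaches L-position 8 → W
n=11: reaches L-position 0 → W
n=12: only reaches 9(W), 10(W), 11(W), all W → L
n=13: reaches L-position 0 → W
n=14: reaches L-position 12 → W
n=15: reaches L-position 12 → W
n=16: only reaches 14(W), 15(W), all W → L
n=17: reaches L-position 0 → W
n=18: reaches L-position 16 → W
n=19: reaches L-position 0 → W
n=20: only reaches 15(W), 18(W), 19(W), all W → L
n=21: reaches L-position 20 → W
n=22: reaches L-position 20 → W
n=23: reaches L-position 0 → W
n=24: only reaches 21(W), 22(W), 23(W), all W → L
n=25: reaches L-position 20 → W
n=26: reaches L-position 24 → W
n=27: reaches L-position 24 → W
Reading off the rows marked L gives the requested list; there are 7 such values of n.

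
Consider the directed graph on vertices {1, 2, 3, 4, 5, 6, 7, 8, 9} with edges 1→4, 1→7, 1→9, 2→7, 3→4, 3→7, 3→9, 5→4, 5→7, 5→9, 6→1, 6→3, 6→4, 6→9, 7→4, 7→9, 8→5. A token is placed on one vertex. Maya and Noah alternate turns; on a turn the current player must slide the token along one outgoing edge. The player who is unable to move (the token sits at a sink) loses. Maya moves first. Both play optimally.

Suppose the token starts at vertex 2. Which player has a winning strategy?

Use the standard recursion: the mover loses at a terminal position; elsewhere, the mover wins exactly when some move hands the opponent an L position.
Every edge goes from a vertex to one that appears earlier in the order 4, 9, 7, 5, 1, 3, 6, 2, 8, so processing vertices in that order labels each vertex after all of its successors.
4: no outgoing edge → L
9: no outgoing edge → L
7: →9(L), so W
5: →9(L), so W
1: →9(L), so W
3: →9(L), so W
6: →9(L), so W
2: →7(W) only, which is W, so L
8: →5(W) only, which is W, so L
The starting position 2 is L: whatever Maya does, the opponent receives a W position.

Noah wins.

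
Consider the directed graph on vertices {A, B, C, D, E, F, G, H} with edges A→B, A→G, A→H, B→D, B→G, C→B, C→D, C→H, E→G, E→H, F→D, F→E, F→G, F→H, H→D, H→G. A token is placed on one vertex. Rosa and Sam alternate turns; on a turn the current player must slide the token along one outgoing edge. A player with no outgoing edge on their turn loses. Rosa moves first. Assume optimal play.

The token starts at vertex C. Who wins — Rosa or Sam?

Classify positions by backward induction: terminal positions (no move available) are L. From any other position, the mover wins iff some move reaches an L.
Every edge goes from a vertex to one that appears earlier in the order G, D, H, B, C, E, A, F, so processing vertices in that order labels each vertex after all of its successors.
G: no outgoing edge → L
D: no outgoing edge → L
H: can move to D, which is L ⇒ W
B: can move to D, which is L ⇒ W
C: can move to D, which is L ⇒ W
E: can move to G, which is L ⇒ W
A: can move to G, which is L ⇒ W
F: can move to D, which is L ⇒ W
From C Rosa can move to D, reaching an L position.

Rosa wins.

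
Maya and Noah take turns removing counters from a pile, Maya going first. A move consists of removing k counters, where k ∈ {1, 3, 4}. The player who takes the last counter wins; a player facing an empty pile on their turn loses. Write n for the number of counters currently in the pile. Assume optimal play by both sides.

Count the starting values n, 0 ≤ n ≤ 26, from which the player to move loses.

8

Classify positions by backward induction: terminal positions (no move available) are L. From any other position, the mover wins iff some move reaches an L.
n=0: no move → L
n=1: W (go to 0, an L position)
n=2: L (sole option 1(W) is W)
n=3: W (go to 2, an L position)
n=4: W (go to 0, an L position)
n=5: W (go to 2, an L position)
n=6: W (go to 2, an L position)
n=7: L (options 6(W), 4(W), 3(W) are all W)
n=8: W (go to 7, an L position)
n=9: L (options 8(W), 6(W), 5(W) are all W)
n=10: W (go to 9, an L position)
n=11: W (go to 7, an L position)
n=12: W (go to 9, an L position)
n=13: W (go to 9, an L position)
n=14: L (options 13(W), 11(W), 10(W) are all W)
n=15: W (go to 14, an L position)
n=16: L (options 15(W), 13(W), 12(W) are all W)
n=17: W (go to 16, an L position)
n=18: W (go to 14, an L position)
n=19: W (go to 16, an L position)
n=20: W (go to 16, an L position)
n=21: L (options 20(W), 18(W), 17(W) are all W)
n=22: W (go to 21, an L position)
n=23: L (options 22(W), 20(W), 19(W) are all W)
n=24: W (go to 23, an L position)
n=25: W (go to 21, an L position)
n=26: W (go to 23, an L position)
L entries with 0 ≤ n ≤ 26: n = 0, 2, 7, 9, 14, 16, 21, 23; that makes 8.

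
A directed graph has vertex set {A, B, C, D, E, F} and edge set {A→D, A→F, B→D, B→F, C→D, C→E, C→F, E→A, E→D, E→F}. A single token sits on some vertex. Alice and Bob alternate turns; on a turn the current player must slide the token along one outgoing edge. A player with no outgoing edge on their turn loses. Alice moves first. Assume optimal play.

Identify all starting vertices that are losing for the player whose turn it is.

Work bottom-up. With no move the player to move loses. Otherwise the position is W if at least one move leads to an L position for the opponent, and L if every move leads to a W.
Every edge goes from a vertex to one that appears earlier in the order F, D, A, E, C, B, so processing vertices in that order labels each vertex after all of its successors.
F: no outgoing edge → L
D: no outgoing edge → L
A: →D(L), so W
E: →D(L), so W
C: →D(L), so W
B: →D(L), so W
The losing starting vertices are exactly the entries labelled L in this table (2 of them).

D, F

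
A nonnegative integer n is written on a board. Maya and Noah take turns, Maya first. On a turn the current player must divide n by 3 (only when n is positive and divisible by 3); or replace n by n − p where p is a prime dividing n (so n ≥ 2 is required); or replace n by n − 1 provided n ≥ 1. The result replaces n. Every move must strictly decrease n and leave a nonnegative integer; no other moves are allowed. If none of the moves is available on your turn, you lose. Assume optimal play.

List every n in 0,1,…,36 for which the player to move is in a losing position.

Build the W/L table. Terminal = L. A non-terminal position is W if it has a move to some L; otherwise it is L.
n=0: no move → L
n=1: W (go to 0, an L position)
n=2: W (go to 0, an L position)
n=3: W (go to 0, an L position)
n=4: L (options 2(W), 3(W) are all W)
n=5: W (go to 0, an L position)
n=6: W (go to 4, an L position)
n=7: W (go to 0, an L position)
n=8: L (options 6(W), 7(W) are all W)
n=9: W (go to 8, an L position)
n=10: W (go to 8, an L position)
n=11: W (go to 0, an L position)
n=12: W (go to 4, an L position)
n=13: W (go to 0, an L position)
n=14: L (options 7(W), 12(W), 13(W) are all W)
n=15: W (go to 14, an L position)
n=16: W (go to 14, an L position)
n=17: W (go to 0, an L position)
n=18: L (options 6(W), 15(W), 16(W), 17(W) are all W)
n=19: W (go to 0, an L position)
n=20: W (go to 18, an L position)
n=21: W (go to 14, an L position)
n=22: L (options 11(W), 20(W), 21(W) are all W)
n=23: W (go to 0, an L position)
n=24: W (go to 8, an L position)
n=25: L (options 20(W), 24(W) are all W)
n=26: W (go to 25, an L position)
n=27: L (options 9(W), 24(W), 26(W) are all W)
n=28: W (go to 27, an L position)
n=29: W (go to 0, an L position)
n=30: W (go to 25, an L position)
n=31: W (go to 0, an L position)
n=32: L (options 30(W), 31(W) are all W)
n=33: W (go to 22, an L position)
n=34: W (go to 32, an L position)
n=35: L (options 28(W), 30(W), 34(W) are all W)
n=36: W (go to 35, an L position)
Reading off the rows marked L gives the requested list; there are 10 such values of n.

0, 4, 8, 14, 18, 22, 25, 27, 32, 35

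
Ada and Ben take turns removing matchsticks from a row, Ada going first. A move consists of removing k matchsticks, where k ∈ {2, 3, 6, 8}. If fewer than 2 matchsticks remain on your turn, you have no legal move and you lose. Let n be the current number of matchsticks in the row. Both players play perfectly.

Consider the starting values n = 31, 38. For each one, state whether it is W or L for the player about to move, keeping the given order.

31: W, 38: L

Build the W/L table. Terminal = L. A non-terminal position is W if it has a move to some L; otherwise it is L.
n=0: no move → L
n=1: no move → L
n=2: can move to 0, which is L ⇒ W
n=3: can move to 1, which is L ⇒ W
n=4: can move to 1, which is L ⇒ W
n=5: moves to 3(W), 2(W); every one is W ⇒ L
n=6: can move to 0, which is L ⇒ W
n=7: can move to 5, which is L ⇒ W
n=8: can move to 5, which is L ⇒ W
n=9: can move to 1, which is L ⇒ W
n=10: moves to 8(W), 7(W), 4(W), 2(W); every one is W ⇒ L
n=11: can move to 5, which is L ⇒ W
n=12: can move to 10, which is L ⇒ W
n=13: can move to 10, which is L ⇒ W
n=14: moves to 12(W), 11(W), 8(W), 6(W); every one is W ⇒ L
n=15: moves to 13(W), 12(W), 9(W), 7(W); every one is W ⇒ L
n=16: can move to 14, which is L ⇒ W
n=17: can move to 15, which is L ⇒ W
n=18: can move to 15, which is L ⇒ W
n=19: moves to 17(W), 16(W), 13(W), 11(W); every one is W ⇒ L
n=20: can move to 14, which is L ⇒ W
n=21: can move to 19, which is L ⇒ W
n=22: can move to 19, which is L ⇒ W
n=23: can move to 15, which is L ⇒ W
n=24: moves to 22(W), 21(W), 18(W), 16(W); every one is W ⇒ L
n=25: can move to 19, which is L ⇒ W
n=26: can move to 24, which is L ⇒ W
n=27: can move to 24, which is L ⇒ W
n=28: moves to 26(W), 25(W), 22(W), 20(W); every one is W ⇒ L
n=29: moves to 27(W), 26(W), 23(W), 21(W); every one is W ⇒ L
n=30: can move to 28, which is L ⇒ W
n=31: can move to 29, which is L ⇒ W
n=32: can move to 29, which is L ⇒ W
n=33: moves to 31(W), 30(W), 27(W), 25(W); every one is W ⇒ L
n=34: can move to 28, which is L ⇒ W
n=35: can move to 33, which is L ⇒ W
n=36: can move to 33, which is L ⇒ W
n=37: can move to 29, which is L ⇒ W
n=38: moves to 36(W), 35(W), 32(W), 30(W); every one is W ⇒ L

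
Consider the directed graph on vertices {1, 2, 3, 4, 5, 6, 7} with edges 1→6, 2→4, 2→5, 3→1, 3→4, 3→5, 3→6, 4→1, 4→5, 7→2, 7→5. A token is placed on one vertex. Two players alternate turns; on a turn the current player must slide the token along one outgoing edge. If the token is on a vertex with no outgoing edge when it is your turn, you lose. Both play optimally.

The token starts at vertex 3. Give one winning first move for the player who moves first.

Build the W/L table. Terminal = L. A non-terminal position is W if it has a move to some L; otherwise it is L.
Every edge goes from a vertex to one that appears earlier in the order 5, 6, 1, 4, 3, 2, 7, so processing vertices in that order labels each vertex after all of its successors.
5: no outgoing edge → L
6: no outgoing edge → L
1: can move to 6, which is L ⇒ W
4: can move to 5, which is L ⇒ W
3: can move to 6, which is L ⇒ W
2: can move to 5, which is L ⇒ W
7: can move to 5, which is L ⇒ W
From 3, the L positions reachable in one move are: 6, 5. Any move reaching one of these is winning.

Move to 6.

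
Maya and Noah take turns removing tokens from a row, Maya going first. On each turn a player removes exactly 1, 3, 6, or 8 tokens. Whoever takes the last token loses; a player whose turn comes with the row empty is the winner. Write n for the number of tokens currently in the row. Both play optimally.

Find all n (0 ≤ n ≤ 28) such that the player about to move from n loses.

Use the standard recursion: the mover wins at a terminal position; elsewhere, the mover wins exactly when some move hands the opponent an L position.
n=0: no move; the opponent has just taken the last token and therefore loses → W
n=1: the only move is to 0(W), a W ⇒ L
n=2: can move to 1, which is L ⇒ W
n=3: moves to 2(W), 0(W); every one is W ⇒ L
n=4: can move to 3, which is L ⇒ W
n=5: moves to 4(W), 2(W); every one is W ⇒ L
n=6: can move to 5, which is L ⇒ W
n=7: can move to 1, which is L ⇒ W
n=8: can move to 5, which is L ⇒ W
n=9: can move to 3, which is L ⇒ W
n=10: moves to 9(W), 7(W), 4(W), 2(W); every one is W ⇒ L
n=11: can move to 10, which is L ⇒ W
n=12: moves to 11(W), 9(W), 6(W), 4(W); every one is W ⇒ L
n=13: can move to 12, which is L ⇒ W
n=14: moves to 13(W), 11(W), 8(W), 6(W); every one is W ⇒ L
n=15: can move to 14, which is L ⇒ W
n=16: can move to 10, which is L ⇒ W
n=17: can move to 14, which is L ⇒ W
n=18: can move to 12, which is L ⇒ W
n=19: moves to 18(W), 16(W), 13(W), 11(W); every one is W ⇒ L
n=20: can move to 19, which is L ⇒ W
n=21: moves to 20(W), 18(W), 15(W), 13(W); every one is W ⇒ L
n=22: can move to 21, which is L ⇒ W
n=23: moves to 22(W), 20(W), 17(W), 15(W); every one is W ⇒ L
n=24: can move to 23, which is L ⇒ W
n=25: can move to 19, which is L ⇒ W
n=26: can move to 23, which is L ⇒ W
n=27: can move to 21, which is L ⇒ W
n=28: moves to 27(W), 25(W), 22(W), 20(W); every one is W ⇒ L
Reading off the rows marked L gives the requested list; there are 10 such values of n.

1, 3, 5, 10, 12, 14, 19, 21, 23, 28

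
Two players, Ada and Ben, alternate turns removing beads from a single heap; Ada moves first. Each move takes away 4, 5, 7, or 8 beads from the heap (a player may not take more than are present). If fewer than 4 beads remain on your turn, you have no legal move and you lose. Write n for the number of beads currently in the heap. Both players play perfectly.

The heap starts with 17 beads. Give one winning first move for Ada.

Remove 4, leaving 13.

Label each position W (a win for the player to move) or L (a loss). A position with no legal move is L; any other position is W exactly when some move reaches an L, and L when every move reaches a W.
n=0: no move → L
n=1: no move → L
n=2: no move → L
n=3: no move → L
n=4: reaches L-position 0 → W
n=5: reaches L-position 1 → W
n=6: reaches L-position 2 → W
n=7: reaches L-position 3 → W
n=8: reaches L-position 3 → W
n=9: reaches L-position 2 → W
n=10: reaches L-position 3 → W
n=11: reaches L-position 3 → W
n=12: only reaches 8(W), 7(W), 5(W), 4(W), all W → L
n=13: only reaches 9(W), 8(W), 6(W), 5(W), all W → L
n=14: only reaches 10(W), 9(W), 7(W), 6(W), all W → L
n=15: only reaches 11(W), 10(W), 8(W), 7(W), all W → L
n=16: reaches L-position 12 → W
n=17: reaches L-position 13 → W
From 17, the L positions reachable in one move are: 13, 12. Any move reaching one of these is winning.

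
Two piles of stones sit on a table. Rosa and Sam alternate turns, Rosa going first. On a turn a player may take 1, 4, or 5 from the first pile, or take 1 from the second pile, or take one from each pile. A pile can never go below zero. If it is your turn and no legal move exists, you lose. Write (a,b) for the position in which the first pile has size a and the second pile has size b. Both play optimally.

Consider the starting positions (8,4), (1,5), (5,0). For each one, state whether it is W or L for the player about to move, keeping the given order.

Classify positions by backward induction: terminal positions (no move available) are L. From any other position, the mover wins iff some move reaches an L.
No move ever increases a pile, so every position that can arise here has a ≤ 8 and b ≤ 5; it is enough to label the cells with 0 ≤ a ≤ 8 and 0 ≤ b ≤ 5.
Every move lowers a or b (never raises either), so fill the grid row by row in increasing a, and left to right within a row: each cell's successors are then already labelled.
      b=0  b=1  b=2  b=3  b=4  b=5
a=0:    L    W    L    W    L    W
a=1:    W    W    W    W    W    W
a=2:    L    W    L    W    L    W
a=3:    W    W    W    W    W    W
a=4:    W    L    W    L    W    L
a=5:    W    W    W    W    W    W
a=6:    W    L    W    L    W    L
a=7:    W    W    W    W    W    W
a=8:    L    W    L    W    L    W
Cells with no legal move (terminal, hence L): (0,0).
The remaining L cells, each justified by listing all of its moves:
(0,2): the only move is to (0,1)(W), a W ⇒ L
(0,4): the only move is to (0,3)(W), a W ⇒ L
(2,0): the only move is to (1,0)(W), a W ⇒ L
(2,2): moves to (1,2)(W), (2,1)(W), (1,1)(W); every one is W ⇒ L
(2,4): moves to (1,4)(W), (2,3)(W), (1,3)(W); every one is W ⇒ L
(4,1): moves to (3,1)(W), (0,1)(W), (4,0)(W), (3,0)(W); every one is W ⇒ L
(4,3): moves to (3,3)(W), (0,3)(W), (4,2)(W), (3,2)(W); every one is W ⇒ L
(4,5): moves to (3,5)(W), (0,5)(W), (4,4)(W), (3,4)(W); every one is W ⇒ L
(6,1): moves to (5,1)(W), (2,1)(W), (1,1)(W), (6,0)(W), (5,0)(W); every one is W ⇒ L
(6,3): moves to (5,3)(W), (2,3)(W), (1,3)(W), (6,2)(W), (5,2)(W); every one is W ⇒ L
(6,5): moves to (5,5)(W), (2,5)(W), (1,5)(W), (6,4)(W), (5,4)(W); every one is W ⇒ L
(8,0): moves to (7,0)(W), (4,0)(W), (3,0)(W); every one is W ⇒ L
(8,2): moves to (7,2)(W), (4,2)(W), (3,2)(W), (8,1)(W), (7,1)(W); every one is W ⇒ L
(8,4): moves to (7,4)(W), (4,4)(W), (3,4)(W), (8,3)(W), (7,3)(W); every one is W ⇒ L
Every other cell has at least one move into one of the L cells above, so it is W.
(8,4): one of the L cells justified above, so L
(1,5): the move to (0,4) reaches an L cell, so W
(5,0): the move to (0,0) reaches an L cell, so W

(8,4): L, (1,5): W, (5,0): W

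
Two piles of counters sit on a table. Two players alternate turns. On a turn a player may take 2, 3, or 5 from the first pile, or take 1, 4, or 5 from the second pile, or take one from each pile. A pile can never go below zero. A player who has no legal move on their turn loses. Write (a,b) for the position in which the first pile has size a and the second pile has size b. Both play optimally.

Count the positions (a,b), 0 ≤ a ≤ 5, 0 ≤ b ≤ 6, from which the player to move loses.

Compute win/loss labels from the base case upward. A position with no move is L. Any other position is W if it can reach an L in one move, else L.
Every move lowers a or b (never raises either), so fill the grid row by row in increasing a, and left to right within a row: each cell's successors are then already labelled.
      b=0  b=1  b=2  b=3  b=4  b=5  b=6
a=0:    L    W    L    W    W    W    W
a=1:    L    W    L    W    W    W    W
a=2:    W    W    W    W    L    W    L
a=3:    W    L    W    L    W    W    W
a=4:    W    L    W    L    W    W    W
a=5:    W    W    W    W    W    L    W
Cells with no legal move (terminal, hence L): (0,0), (1,0).
The remaining L cells, each justified by listing all of its moves:
(0,2): →(0,1)(W) only, which is W, so L
(1,2): →(1,1)(W), (0,1)(W) — all W, so L
(2,4): →(0,4)(W), (2,3)(W), (2,0)(W), (1,3)(W) — all W, so L
(2,6): →(0,6)(W), (2,5)(W), (2,2)(W), (2,1)(W), (1,5)(W) — all W, so L
(3,1): →(1,1)(W), (0,1)(W), (3,0)(W), (2,0)(W) — all W, so L
(3,3): →(1,3)(W), (0,3)(W), (3,2)(W), (2,2)(W) — all W, so L
(4,1): →(2,1)(W), (1,1)(W), (4,0)(W), (3,0)(W) — all W, so L
(4,3): →(2,3)(W), (1,3)(W), (4,2)(W), (3,2)(W) — all W, so L
(5,5): →(3,5)(W), (2,5)(W), (0,5)(W), (5,4)(W), (5,1)(W), (5,0)(W), (4,4)(W) — all W, so L
Every other cell has at least one move into one of the L cells above, so it is W.
L cells per row: a=0: 2, a=1: 2, a=2: 2, a=3: 2, a=4: 2, a=5: 1; total 11.

11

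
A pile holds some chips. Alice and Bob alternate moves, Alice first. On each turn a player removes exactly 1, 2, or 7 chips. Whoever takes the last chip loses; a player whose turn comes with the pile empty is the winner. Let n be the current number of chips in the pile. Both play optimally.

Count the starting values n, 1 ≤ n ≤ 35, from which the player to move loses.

12

Compute win/loss labels from the base case upward. A position with no move is W. Any other position is W if it can reach an L in one move, else L.
n=0: no move; the opponent has just taken the last chip and therefore loses → W
n=1: L (sole option 0(W) is W)
n=2: W (go to 1, an L position)
n=3: W (go to 1, an L position)
n=4: L (options 3(W), 2(W) are all W)
n=5: W (go to 4, an L position)
n=6: W (go to 4, an L position)
n=7: L (options 6(W), 5(W), 0(W) are all W)
n=8: W (go to 7, an L position)
n=9: W (go to 7, an L position)
n=10: L (options 9(W), 8(W), 3(W) are all W)
n=11: W (go to 10, an L position)
n=12: W (go to 10, an L position)
n=13: L (options 12(W), 11(W), 6(W) are all W)
n=14: W (go to 13, an L position)
n=15: W (go to 13, an L position)
n=16: L (options 15(W), 14(W), 9(W) are all W)
n=17: W (go to 16, an L position)
n=18: W (go to 16, an L position)
n=19: L (options 18(W), 17(W), 12(W) are all W)
n=20: W (go to 19, an L position)
n=21: W (go to 19, an L position)
n=22: L (options 21(W), 20(W), 15(W) are all W)
n=23: W (go to 22, an L position)
n=24: W (go to 22, an L position)
n=25: L (options 24(W), 23(W), 18(W) are all W)
n=26: W (go to 25, an L position)
n=27: W (go to 25, an L position)
n=28: L (options 27(W), 26(W), 21(W) are all W)
n=29: W (go to 28, an L position)
n=30: W (go to 28, an L position)
n=31: L (options 30(W), 29(W), 24(W) are all W)
n=32: W (go to 31, an L position)
n=33: W (go to 31, an L position)
n=34: L (options 33(W), 32(W), 27(W) are all W)
n=35: W (go to 34, an L position)
L entries with 1 ≤ n ≤ 35 (the range starts at n=1): n = 1, 4, 7, 10, 13, 16, 19, 22, 25, 28, 31, 34; that makes 12.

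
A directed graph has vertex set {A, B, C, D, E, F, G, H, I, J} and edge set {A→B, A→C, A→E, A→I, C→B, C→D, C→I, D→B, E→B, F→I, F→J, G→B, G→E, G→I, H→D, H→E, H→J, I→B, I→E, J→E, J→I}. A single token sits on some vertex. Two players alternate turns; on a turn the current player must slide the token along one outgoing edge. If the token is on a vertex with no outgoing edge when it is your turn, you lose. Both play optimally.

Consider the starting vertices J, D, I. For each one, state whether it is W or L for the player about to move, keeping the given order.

J: L, D: W, I: W

Classify positions by backward induction: terminal positions (no move available) are L. From any other position, the mover wins iff some move reaches an L.
Every edge goes from a vertex to one that appears earlier in the order B, E, D, I, C, J, F, G, H, A, so processing vertices in that order labels each vertex after all of its successors.
B: no outgoing edge → L
E: →B(L), so W
D: →B(L), so W
I: →B(L), so W
C: →B(L), so W
J: →I(W), E(W) — all W, so L
F: →J(L), so W
G: →B(L), so W
H: →J(L), so W
A: →B(L), so W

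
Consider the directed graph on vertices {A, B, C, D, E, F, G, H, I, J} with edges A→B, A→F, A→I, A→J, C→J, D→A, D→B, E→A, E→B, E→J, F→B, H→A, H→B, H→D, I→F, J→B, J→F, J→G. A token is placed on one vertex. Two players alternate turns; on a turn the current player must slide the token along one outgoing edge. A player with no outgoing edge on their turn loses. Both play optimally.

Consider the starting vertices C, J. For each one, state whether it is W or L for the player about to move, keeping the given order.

Positions with no move are L. A position that does have a move is losing for the player to move precisely when every available move leads to a winning position for the opponent. Fill in the labels:
Every edge goes from a vertex to one that appears earlier in the order B, G, F, J, I, A, E, D, C, H, so processing vertices in that order labels each vertex after all of its successors.
B: no outgoing edge → L
G: no outgoing edge → L
F: W (go to B, an L position)
J: W (go to G, an L position)
I: L (sole option F(W) is W)
A: W (go to I, an L position)
E: W (go to B, an L position)
D: W (go to B, an L position)
C: L (sole option J(W) is W)
H: W (go to B, an L position)

C: L, J: W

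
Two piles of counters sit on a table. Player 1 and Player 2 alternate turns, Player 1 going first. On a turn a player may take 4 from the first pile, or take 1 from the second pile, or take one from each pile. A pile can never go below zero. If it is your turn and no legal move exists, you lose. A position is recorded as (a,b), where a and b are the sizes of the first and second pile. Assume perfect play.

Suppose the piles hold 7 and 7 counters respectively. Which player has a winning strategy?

Work bottom-up. With no move the player to move loses. Otherwise the position is W if at least one move leads to an L position for the opponent, and L if every move leads to a W.
No move ever increases a pile, so every position that can arise here has a ≤ 7 and b ≤ 7; it is enough to label the cells with 0 ≤ a ≤ 7 and 0 ≤ b ≤ 7.
Every move lowers a or b (never raises either), so fill the grid row by row in increasing a, and left to right within a row: each cell's successors are then already labelled.
      b=0  b=1  b=2  b=3  b=4  b=5  b=6  b=7
a=0:    L    W    L    W    L    W    L    W
a=1:    L    W    L    W    L    W    L    W
a=2:    L    W    L    W    L    W    L    W
a=3:    L    W    L    W    L    W    L    W
a=4:    W    W    W    W    W    W    W    W
a=5:    W    L    W    L    W    L    W    L
a=6:    W    L    W    L    W    L    W    L
a=7:    W    L    W    L    W    L    W    L
Cells with no legal move (terminal, hence L): (0,0), (1,0), (2,0), (3,0).
The remaining L cells, each justified by listing all of its moves:
(0,2): the only move is to (0,1)(W), a W ⇒ L
(0,4): the only move is to (0,3)(W), a W ⇒ L
(0,6): the only move is to (0,5)(W), a W ⇒ L
(1,2): moves to (1,1)(W), (0,1)(W); every one is W ⇒ L
(1,4): moves to (1,3)(W), (0,3)(W); every one is W ⇒ L
(1,6): moves to (1,5)(W), (0,5)(W); every one is W ⇒ L
(2,2): moves to (2,1)(W), (1,1)(W); every one is W ⇒ L
(2,4): moves to (2,3)(W), (1,3)(W); every one is W ⇒ L
(2,6): moves to (2,5)(W), (1,5)(W); every one is W ⇒ L
(3,2): moves to (3,1)(W), (2,1)(W); every one is W ⇒ L
(3,4): moves to (3,3)(W), (2,3)(W); every one is W ⇒ L
(3,6): moves to (3,5)(W), (2,5)(W); every one is W ⇒ L
(5,1): moves to (1,1)(W), (5,0)(W), (4,0)(W); every one is W ⇒ L
(5,3): moves to (1,3)(W), (5,2)(W), (4,2)(W); every one is W ⇒ L
(5,5): moves to (1,5)(W), (5,4)(W), (4,4)(W); every one is W ⇒ L
(5,7): moves to (1,7)(W), (5,6)(W), (4,6)(W); every one is W ⇒ L
(6,1): moves to (2,1)(W), (6,0)(W), (5,0)(W); every one is W ⇒ L
(6,3): moves to (2,3)(W), (6,2)(W), (5,2)(W); every one is W ⇒ L
(6,5): moves to (2,5)(W), (6,4)(W), (5,4)(W); every one is W ⇒ L
(6,7): moves to (2,7)(W), (6,6)(W), (5,6)(W); every one is W ⇒ L
(7,1): moves to (3,1)(W), (7,0)(W), (6,0)(W); every one is W ⇒ L
(7,3): moves to (3,3)(W), (7,2)(W), (6,2)(W); every one is W ⇒ L
(7,5): moves to (3,5)(W), (7,4)(W), (6,4)(W); every one is W ⇒ L
(7,7): moves to (3,7)(W), (7,6)(W), (6,6)(W); every one is W ⇒ L
Every other cell has at least one move into one of the L cells above, so it is W.
The starting position (7,7) is L: whatever Player 1 does, the opponent receives a W position.

Player 2 wins.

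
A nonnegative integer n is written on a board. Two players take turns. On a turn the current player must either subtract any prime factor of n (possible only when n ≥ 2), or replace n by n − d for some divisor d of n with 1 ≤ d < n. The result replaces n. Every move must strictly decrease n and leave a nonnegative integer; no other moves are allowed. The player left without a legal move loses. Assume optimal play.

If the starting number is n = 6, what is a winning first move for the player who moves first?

Positions with no move are L. A position that does have a move is losing for the player to move precisely when every available move leads to a winning position for the opponent. Fill in the labels:
n=0: no move → L
n=1: no move → L
n=2: →0(L), so W
n=3: →0(L), so W
n=4: →2(W), 3(W) — all W, so L
n=5: →0(L), so W
n=6: →4(L), so W
From 6, the L positions reachable in one move are: 4.

Move to 4.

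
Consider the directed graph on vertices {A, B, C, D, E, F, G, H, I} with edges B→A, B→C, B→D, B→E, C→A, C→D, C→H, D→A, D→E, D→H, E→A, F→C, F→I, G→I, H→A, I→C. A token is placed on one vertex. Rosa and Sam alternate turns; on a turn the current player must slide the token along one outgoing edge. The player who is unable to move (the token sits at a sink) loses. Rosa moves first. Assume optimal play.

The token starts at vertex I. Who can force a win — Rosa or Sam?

Classify positions by backward induction: terminal positions (no move available) are L. From any other position, the mover wins iff some move reaches an L.
Every edge goes from a vertex to one that appears earlier in the order A, E, H, D, C, I, F, B, G, so processing vertices in that order labels each vertex after all of its successors.
A: no outgoing edge → L
E: →A(L), so W
H: →A(L), so W
D: →A(L), so W
C: →A(L), so W
I: →C(W) only, which is W, so L
F: →I(L), so W
B: →A(L), so W
G: →I(L), so W
The starting position I is L: whatever Rosa does, the opponent receives a W position.

Sam wins.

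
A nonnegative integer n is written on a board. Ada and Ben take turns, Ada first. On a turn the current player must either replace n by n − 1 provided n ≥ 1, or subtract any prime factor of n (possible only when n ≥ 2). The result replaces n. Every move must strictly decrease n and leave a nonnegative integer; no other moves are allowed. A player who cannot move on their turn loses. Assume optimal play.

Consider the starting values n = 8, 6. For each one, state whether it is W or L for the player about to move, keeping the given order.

8: L, 6: W

Build the W/L table. Terminal = L. A non-terminal position is W if it has a move to some L; otherwise it is L.
n=0: no move → L
n=1: W (go to 0, an L position)
n=2: W (go to 0, an L position)
n=3: W (go to 0, an L position)
n=4: L (options 2(W), 3(W) are all W)
n=5: W (go to 0, an L position)
n=6: W (go to 4, an L position)
n=7: W (go to 0, an L position)
n=8: L (options 6(W), 7(W) are all W)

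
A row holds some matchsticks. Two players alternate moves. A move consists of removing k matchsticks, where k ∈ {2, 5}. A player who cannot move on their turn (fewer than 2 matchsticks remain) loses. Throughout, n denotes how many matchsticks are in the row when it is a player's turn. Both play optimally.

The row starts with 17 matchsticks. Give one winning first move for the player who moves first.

Build the W/L table. Terminal = L. A non-terminal position is W if it has a move to some L; otherwise it is L.
n=0: no move → L
n=1: no move → L
n=2: can move to 0, which is L ⇒ W
n=3: can move to 1, which is L ⇒ W
n=4: the only move is to 2(W), a W ⇒ L
n=5: can move to 0, which is L ⇒ W
n=6: can move to 4, which is L ⇒ W
n=7: moves to 5(W), 2(W); every one is W ⇒ L
n=8: moves to 6(W), 3(W); every one is W ⇒ L
n=9: can move to 7, which is L ⇒ W
n=10: can move to 8, which is L ⇒ W
n=11: moves to 9(W), 6(W); every one is W ⇒ L
n=12: can move to 7, which is L ⇒ W
n=13: can move to 11, which is L ⇒ W
n=14: moves to 12(W), 9(W); every one is W ⇒ L
n=15: moves to 13(W), 10(W); every one is W ⇒ L
n=16: can move to 14, which is L ⇒ W
n=17: can move to 15, which is L ⇒ W
From 17, the L positions reachable in one move are: 15.

Remove 2, leaving 15.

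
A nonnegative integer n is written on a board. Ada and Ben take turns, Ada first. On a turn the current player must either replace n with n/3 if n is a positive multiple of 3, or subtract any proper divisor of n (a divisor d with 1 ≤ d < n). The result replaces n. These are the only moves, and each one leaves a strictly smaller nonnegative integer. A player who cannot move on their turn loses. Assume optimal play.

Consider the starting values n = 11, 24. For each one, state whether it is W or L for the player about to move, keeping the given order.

Label each position W (a win for the player to move) or L (a loss). A position with no legal move is L; any other position is W exactly when some move reaches an L, and L when every move reaches a W.
n=0: no move → L
n=1: no move → L
n=2: can move to 1, which is L ⇒ W
n=3: can move to 1, which is L ⇒ W
n=4: moves to 2(W), 3(W); every one is W ⇒ L
n=5: can move to 4, which is L ⇒ W
n=6: can move to 4, which is L ⇒ W
n=7: the only move is to 6(W), a W ⇒ L
n=8: can move to 4, which is L ⇒ W
n=9: moves to 3(W), 6(W), 8(W); every one is W ⇒ L
n=10: can move to 9, which is L ⇒ W
n=11: the only move is to 10(W), a W ⇒ L
n=12: can move to 4, which is L ⇒ W
n=13: the only move is to 12(W), a W ⇒ L
n=14: can move to 7, which is L ⇒ W
n=15: moves to 5(W), 10(W), 12(W), 14(W); every one is W ⇒ L
n=16: can move to 15, which is L ⇒ W
n=17: the only move is to 16(W), a W ⇒ L
n=18: can move to 9, which is L ⇒ W
n=19: the only move is to 18(W), a W ⇒ L
n=20: can move to 15, which is L ⇒ W
n=21: can move to 7, which is L ⇒ W
n=22: can move to 11, which is L ⇒ W
n=23: the only move is to 22(W), a W ⇒ L
n=24: can move to 23, which is L ⇒ W

11: L, 24: W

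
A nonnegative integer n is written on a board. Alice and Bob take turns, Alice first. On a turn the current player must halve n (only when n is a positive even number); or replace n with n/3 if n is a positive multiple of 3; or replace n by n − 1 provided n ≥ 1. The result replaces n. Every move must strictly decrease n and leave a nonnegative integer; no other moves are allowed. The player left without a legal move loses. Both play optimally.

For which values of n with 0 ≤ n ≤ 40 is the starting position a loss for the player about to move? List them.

0, 2, 5, 7, 9, 11, 13, 16, 19, 23, 25, 28, 30, 34, 36, 40

Positions with no move are L. A position that does have a move is losing for the player to move precisely when every available move leads to a winning position for the opponent. Fill in the labels:
n=0: no move → L
n=1: reaches L-position 0 → W
n=2: only reaches 1(W), which is W → L
n=3: reaches L-position 2 → W
n=4: reaches L-position 2 → W
n=5: only reaches 4(W), which is W → L
n=6: reaches L-position 2 → W
n=7: only reaches 6(W), which is W → L
n=8: reaches L-position 7 → W
n=9: only reaches 3(W), 8(W), all W → L
n=10: reaches L-position 5 → W
n=11: only reaches 10(W), which is W → L
n=12: reaches L-position 11 → W
n=13: only reaches 12(W), which is W → L
n=14: reaches L-position 7 → W
n=15: reaches L-position 5 → W
n=16: only reaches 8(W), 15(W), all W → L
n=17: reaches L-position 16 → W
n=18: reaches L-position 9 → W
n=19: only reaches 18(W), which is W → L
n=20: reaches L-position 19 → W
n=21: reaches L-position 7 → W
n=22: reaches L-position 11 → W
n=23: only reaches 22(W), which is W → L
n=24: reaches L-position 23 → W
n=25: only reaches 24(W), which is W → L
n=26: reaches L-position 13 → W
n=27: reaches L-position 9 → W
n=28: only reaches 14(W), 27(W), all W → L
n=29: reaches L-position 28 → W
n=30: only reaches 10(W), 15(W), 29(W), all W → L
n=31: reaches L-position 30 → W
n=32: reaches L-position 16 → W
n=33: reaches L-position 11 → W
n=34: only reaches 17(W), 33(W), all W → L
n=35: reaches L-position 34 → W
n=36: only reaches 12(W), 18(W), 35(W), all W → L
n=37: reaches L-position 36 → W
n=38: reaches L-position 19 → W
n=39: reaches L-position 13 → W
n=40: only reaches 20(W), 39(W), all W → L
The losing starting values of n are exactly the entries labelled L in this table (16 of them).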